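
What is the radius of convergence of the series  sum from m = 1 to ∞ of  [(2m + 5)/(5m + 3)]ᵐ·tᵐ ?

Root test: |a_m|^(1/m) = (2m + 5)/(5m + 3) → 2/5.
The series converges when 2/5 · |t| < 1, giving R = 5/2.

R = 5/2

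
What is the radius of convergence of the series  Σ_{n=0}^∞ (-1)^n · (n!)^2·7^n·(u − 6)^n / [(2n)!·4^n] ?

By the ratio test, |a_{n+1}/a_n| = (n+1)²/[(2n+1)·(2n+2)] · 7/4 → 7/16.
Convergence for |u − 6| · 7/16 < 1, i.e. |u − 6| < 16/7. So R = 16/7.

R = 16/7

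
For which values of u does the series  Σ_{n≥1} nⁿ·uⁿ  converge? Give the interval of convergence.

{0}

Root test: |a_n|^(1/n) = n → ∞.
Since the n-th root of |a_n| is unbounded, the series converges only at u = 0; R = 0.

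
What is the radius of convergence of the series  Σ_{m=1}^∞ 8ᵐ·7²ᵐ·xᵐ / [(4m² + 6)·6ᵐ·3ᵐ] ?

R = 9/196

Ratio test: |a_{m+1}/a_m| = [(4m² + 6)/(4(m+1)² + 6)] · 8·49/(6·3) → 196/9 as m → ∞.
The series converges when 196/9 · |x| < 1, giving R = 9/196.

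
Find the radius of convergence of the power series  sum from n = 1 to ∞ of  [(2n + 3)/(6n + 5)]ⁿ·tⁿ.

R = 3

By the Cauchy root test, |a_n|^(1/n) = (2n + 3)/(6n + 5) → 1/3.
Thus R = 1/(1/3) = 3.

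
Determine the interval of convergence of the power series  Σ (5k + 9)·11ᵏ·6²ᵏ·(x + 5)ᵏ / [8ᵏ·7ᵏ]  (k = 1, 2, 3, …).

(-509/99, -481/99)

The ratio of consecutive coefficients is [(5(k+1) + 9)/(5k + 9)] · 11·36/(8·7) → 99/14.
Hence the series converges for |x + 5| < 1/(99/14) = 14/99, so the radius of convergence is 14/99.
At x = -481/99: the terms do not tend to 0, so the series diverges.
At x = -509/99: the terms do not tend to 0, so the series diverges.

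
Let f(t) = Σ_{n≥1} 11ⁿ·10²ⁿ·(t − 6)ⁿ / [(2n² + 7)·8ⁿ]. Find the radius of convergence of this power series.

The ratio of consecutive coefficients is [(2n² + 7)/(2(n+1)² + 7)] · 11·100/8 → 275/2.
Thus R = 1/(275/2) = 2/275.

R = 2/275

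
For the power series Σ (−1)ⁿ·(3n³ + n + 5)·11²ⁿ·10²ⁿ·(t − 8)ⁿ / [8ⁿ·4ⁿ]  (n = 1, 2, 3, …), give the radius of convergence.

R = 8/3025

Ratio test: |a_{n+1}/a_n| = [(3(n+1)³ + (n+1) + 5)/(3n³ + n + 5)] · 121·100/(8·4) → 3025/8 as n → ∞.
The series converges when 3025/8 · |t − 8| < 1, giving R = 8/3025.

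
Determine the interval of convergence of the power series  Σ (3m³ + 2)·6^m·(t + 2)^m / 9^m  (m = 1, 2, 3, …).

(-7/2, -1/2)

Apply the ratio test: |a_{m+1}| / |a_m| = [(3(m+1)³ + 2)/(3m³ + 2)] · 6/9, which tends to 2/3 as m → ∞.
Thus R = 1/(2/3) = 3/2.
Check t = -1/2: the terms do not tend to 0, so the series diverges.
When t = -7/2, the m-th term does not approach 0; divergence by the term test.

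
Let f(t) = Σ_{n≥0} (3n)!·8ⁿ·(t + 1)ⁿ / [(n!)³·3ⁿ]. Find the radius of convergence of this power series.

R = 1/72

Ratio test: |a_{n+1}/a_n| = (3n+1)·(3n+2)·(3n+3)/(n+1)³ · 8/3 → 72 as n → ∞.
Thus R = 1/(72) = 1/72.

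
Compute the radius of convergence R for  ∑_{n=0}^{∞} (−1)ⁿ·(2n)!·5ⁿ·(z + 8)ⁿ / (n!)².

Ratio test: |a_{n+1}/a_n| = (2n+1)·(2n+2)/(n+1)² · 5 → 20 as n → ∞.
Thus R = 1/(20) = 1/20.

R = 1/20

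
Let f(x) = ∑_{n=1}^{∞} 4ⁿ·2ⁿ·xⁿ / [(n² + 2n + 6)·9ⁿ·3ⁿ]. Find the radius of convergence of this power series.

Apply the ratio test: |a_{n+1}| / |a_n| = [(n² + 2n + 6)/((n+1)² + 2(n+1) + 6)] · 4·2/(9·3), which tends to 8/27 as n → ∞.
Convergence for |x| · 8/27 < 1, i.e. |x| < 27/8. So R = 27/8.

R = 27/8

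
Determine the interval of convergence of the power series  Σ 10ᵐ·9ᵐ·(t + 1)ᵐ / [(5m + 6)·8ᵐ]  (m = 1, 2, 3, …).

[-49/45, -41/45)

Apply the ratio test: |a_{m+1}| / |a_m| = [(5m + 6)/(5(m+1) + 6)] · 10·9/8, which tends to 45/4 as m → ∞.
Hence the series converges for |t + 1| < 1/(45/4) = 4/45, so the radius of convergence is 4/45.
Endpoint t = -41/45: the terms are asymptotic to a nonzero constant times 1/m, so the series diverges by limit comparison with Σ 1/m.
At t = -49/45: the terms alternate in sign and decrease monotonically to 0 in absolute value (size ~ c/m), so the alternating series test gives convergence.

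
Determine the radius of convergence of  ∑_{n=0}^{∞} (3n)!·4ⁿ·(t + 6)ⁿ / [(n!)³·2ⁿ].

R = 1/54

Ratio test: |a_{n+1}/a_n| = (3n+1)·(3n+2)·(3n+3)/(n+1)³ · 4/2 → 54 as n → ∞.
Hence the series converges for |t + 6| < 1/(54) = 1/54, so the radius of convergence is 1/54.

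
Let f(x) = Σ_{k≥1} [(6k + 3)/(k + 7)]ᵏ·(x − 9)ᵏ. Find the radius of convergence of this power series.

R = 1/6

Applying the root test, |a_k|^(1/k) = (6k + 3)/(k + 7) → 6.
Thus R = 1/(6) = 1/6.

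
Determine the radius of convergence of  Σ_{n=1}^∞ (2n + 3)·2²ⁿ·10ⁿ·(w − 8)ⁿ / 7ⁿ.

R = 7/40

Ratio test: |a_{n+1}/a_n| = [(2(n+1) + 3)/(2n + 3)] · 4·10/7 → 40/7 as n → ∞.
The series converges when 40/7 · |w − 8| < 1, giving R = 7/40.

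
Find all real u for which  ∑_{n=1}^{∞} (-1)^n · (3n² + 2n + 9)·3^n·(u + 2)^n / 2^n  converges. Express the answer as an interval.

Ratio test: |a_{n+1}/a_n| = [(3(n+1)² + 2(n+1) + 9)/(3n² + 2n + 9)] · 3/2 → 3/2 as n → ∞.
Thus R = 1/(3/2) = 2/3.
When u = -4/3, the n-th term does not approach 0; divergence by the term test.
Check u = -8/3: the terms do not tend to 0, so the series diverges.

(-8/3, -4/3)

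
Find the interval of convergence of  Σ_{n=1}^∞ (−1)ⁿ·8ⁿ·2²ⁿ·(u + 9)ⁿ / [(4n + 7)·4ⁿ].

(-73/8, -71/8]

The ratio of consecutive coefficients is [(4n + 7)/(4(n+1) + 7)] · 8·4/4 → 8.
The series converges when 8 · |u + 9| < 1, giving R = 1/8.
Endpoint u = -71/8: the terms alternate in sign and decrease monotonically to 0 in absolute value (size ~ c/n), so the alternating series test gives convergence.
When u = -73/8, comparison with the harmonic series Σ 1/n shows the series diverges.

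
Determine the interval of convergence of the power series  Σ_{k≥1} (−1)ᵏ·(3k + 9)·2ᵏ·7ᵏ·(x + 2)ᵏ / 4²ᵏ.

Ratio test: |a_{k+1}/a_k| = [(3(k+1) + 9)/(3k + 9)] · 2·7/16 → 7/8 as k → ∞.
Convergence for |x + 2| · 7/8 < 1, i.e. |x + 2| < 8/7. So R = 8/7.
When x = -6/7, the terms have absolute value of order k, which does not tend to 0, so the series diverges by the divergence test.
When x = -22/7, the terms have absolute value of order k, which does not tend to 0, so the series diverges by the divergence test.

(-22/7, -6/7)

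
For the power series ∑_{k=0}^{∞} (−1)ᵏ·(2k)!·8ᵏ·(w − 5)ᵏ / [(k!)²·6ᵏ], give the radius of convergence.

R = 3/16

The ratio of consecutive coefficients is (2k+1)·(2k+2)/(k+1)² · 8/6 → 16/3.
Thus R = 1/(16/3) = 3/16.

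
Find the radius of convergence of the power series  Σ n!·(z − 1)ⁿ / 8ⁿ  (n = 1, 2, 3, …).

Ratio test: |a_{n+1}/a_n| = (n+1) · 1/8 → ∞ as n → ∞.
The terms grow without bound for any (z − 1) ≠ 0, so R = 0 (convergence only at z = 1).

R = 0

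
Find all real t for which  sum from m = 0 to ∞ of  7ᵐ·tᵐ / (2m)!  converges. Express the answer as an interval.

(−∞, ∞)

The ratio of consecutive coefficients is 7 · 1/[(2m+1)·(2m+2)] → 0.
The ratio tends to 0 regardless of t, hence R = ∞.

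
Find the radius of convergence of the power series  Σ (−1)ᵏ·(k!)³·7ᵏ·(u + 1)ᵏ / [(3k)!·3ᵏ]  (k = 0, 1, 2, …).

R = 81/7

Apply the ratio test: |a_{k+1}| / |a_k| = (k+1)³/[(3k+1)·(3k+2)·(3k+3)] · 7/3, which tends to 7/81 as k → ∞.
Convergence for |u + 1| · 7/81 < 1, i.e. |u + 1| < 81/7. So R = 81/7.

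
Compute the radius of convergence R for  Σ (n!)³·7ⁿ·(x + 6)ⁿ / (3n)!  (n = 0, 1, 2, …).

R = 27/7

By the ratio test, |a_{n+1}/a_n| = (n+1)³/[(3n+1)·(3n+2)·(3n+3)] · 7 → 7/27.
Hence the series converges for |x + 6| < 1/(7/27) = 27/7, so the radius of convergence is 27/7.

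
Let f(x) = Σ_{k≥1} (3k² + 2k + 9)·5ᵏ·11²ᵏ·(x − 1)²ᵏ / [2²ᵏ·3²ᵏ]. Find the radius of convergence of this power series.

The ratio of consecutive coefficients is [(3(k+1)² + 2(k+1) + 9)/(3k² + 2k + 9)] · 5·121/(4·9) → 605/36.
Successive powers of (x − 1) differ by 2, so the series converges when |x − 1|² · 605/36 < 1, i.e. |x − 1| < √(36/605). So R = 6√5/55.

R = 6√5/55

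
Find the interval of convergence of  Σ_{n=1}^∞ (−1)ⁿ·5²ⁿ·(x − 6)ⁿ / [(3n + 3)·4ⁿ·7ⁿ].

(122/25, 178/25]

Ratio test: |a_{n+1}/a_n| = [(3n + 3)/(3(n+1) + 3)] · 25/(4·7) → 25/28 as n → ∞.
Convergence for |x − 6| · 25/28 < 1, i.e. |x − 6| < 28/25. So R = 28/25.
Check x = 178/25: the terms alternate in sign and decrease monotonically to 0 in absolute value (size ~ c/n), so the alternating series test gives convergence.
When x = 122/25, comparison with the harmonic series Σ 1/n shows the series diverges.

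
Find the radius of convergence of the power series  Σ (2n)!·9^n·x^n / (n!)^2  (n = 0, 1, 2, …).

R = 1/36

Ratio test: |a_{n+1}/a_n| = (2n+1)·(2n+2)/(n+1)² · 9 → 36 as n → ∞.
Thus R = 1/(36) = 1/36.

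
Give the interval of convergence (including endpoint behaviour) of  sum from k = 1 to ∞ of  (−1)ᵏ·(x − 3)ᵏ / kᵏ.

Root test: |a_k|^(1/k) = 1/k → 0.
Since the k-th root of |a_k| tends to 0, the series converges for all real x; R = ∞.

(−∞, ∞)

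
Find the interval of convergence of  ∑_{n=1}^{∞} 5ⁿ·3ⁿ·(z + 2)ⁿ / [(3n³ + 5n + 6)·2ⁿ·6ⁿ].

[-14/5, -6/5]

Apply the ratio test: |a_{n+1}| / |a_n| = [(3n³ + 5n + 6)/(3(n+1)³ + 5(n+1) + 6)] · 5·3/(2·6), which tends to 5/4 as n → ∞.
The series converges when 5/4 · |z + 2| < 1, giving R = 4/5.
At z = -6/5: the series is dominated by a constant times Σ 1/n³, which converges (p = 3 > 1).
At z = -14/5: absolute convergence follows by limit comparison with Σ 1/n³.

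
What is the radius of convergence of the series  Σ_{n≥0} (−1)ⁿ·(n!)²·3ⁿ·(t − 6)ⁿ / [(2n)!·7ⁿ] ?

R = 28/3

The ratio of consecutive coefficients is (n+1)²/[(2n+1)·(2n+2)] · 3/7 → 3/28.
The series converges when 3/28 · |t − 6| < 1, giving R = 28/3.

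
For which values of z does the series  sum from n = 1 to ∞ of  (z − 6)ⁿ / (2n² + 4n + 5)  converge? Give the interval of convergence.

Ratio test: |a_{n+1}/a_n| = (2n² + 4n + 5)/(2(n+1)² + 4(n+1) + 5) → 1 as n → ∞.
Convergence for |z − 6| < 1, so R = 1.
Check z = 7: absolute convergence follows by limit comparison with Σ 1/n².
Check z = 5: the series is dominated by a constant times Σ 1/n², which converges (p = 2 > 1).

[5, 7]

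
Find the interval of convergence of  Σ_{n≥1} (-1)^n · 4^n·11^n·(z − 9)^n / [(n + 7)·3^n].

(393/44, 399/44]

Ratio test: |a_{n+1}/a_n| = [(n + 7)/((n+1) + 7)] · 4·11/3 → 44/3 as n → ∞.
Hence the series converges for |z − 9| < 1/(44/3) = 3/44, so the radius of convergence is 3/44.
Check z = 399/44: an alternating series whose terms decrease to 0 in absolute value, so it converges by the Leibniz criterion.
When z = 393/44, the terms behave like c/n; limit comparison with the harmonic series gives divergence.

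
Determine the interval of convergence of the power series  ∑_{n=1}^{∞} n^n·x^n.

By the Cauchy root test, |a_n|^(1/n) = n → ∞.
Since the n-th root of |a_n| is unbounded, the series converges only at x = 0; R = 0.

{0}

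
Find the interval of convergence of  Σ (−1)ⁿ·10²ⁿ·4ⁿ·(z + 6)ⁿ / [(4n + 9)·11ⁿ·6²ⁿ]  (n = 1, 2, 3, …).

(-699/100, -501/100]

By the ratio test, |a_{n+1}/a_n| = [(4n + 9)/(4(n+1) + 9)] · 100·4/(11·36) → 100/99.
Thus R = 1/(100/99) = 99/100.
At z = -501/100: convergence follows from the alternating series test (terms decrease monotonically to 0).
Endpoint z = -699/100: the terms behave like c/n; limit comparison with the harmonic series gives divergence.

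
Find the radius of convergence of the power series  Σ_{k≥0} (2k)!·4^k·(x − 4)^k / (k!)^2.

By the ratio test, |a_{k+1}/a_k| = (2k+1)·(2k+2)/(k+1)² · 4 → 16.
Thus R = 1/(16) = 1/16.

R = 1/16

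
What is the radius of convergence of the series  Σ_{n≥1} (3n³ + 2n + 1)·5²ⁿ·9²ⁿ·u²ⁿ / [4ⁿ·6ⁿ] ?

R = 2√6/45

The ratio of consecutive coefficients is [(3(n+1)³ + 2(n+1) + 1)/(3n³ + 2n + 1)] · 25·81/(4·6) → 675/8.
Since the exponent of u increases by 2 each term, convergence requires |u|² < 8/675, hence R = 2√6/45.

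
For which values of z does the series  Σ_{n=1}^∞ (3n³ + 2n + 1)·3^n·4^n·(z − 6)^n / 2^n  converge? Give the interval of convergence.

The ratio of consecutive coefficients is [(3(n+1)³ + 2(n+1) + 1)/(3n³ + 2n + 1)] · 3·4/2 → 6.
Thus R = 1/(6) = 1/6.
When z = 37/6, the n-th term does not approach 0; divergence by the term test.
At z = 35/6: the terms do not tend to 0, so the series diverges.

(35/6, 37/6)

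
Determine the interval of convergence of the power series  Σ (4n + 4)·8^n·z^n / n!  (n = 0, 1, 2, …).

By the ratio test, |a_{n+1}/a_n| = (4(n+1) + 4)/(4n + 4) · 8 · 1/(n+1) → 0.
Since the limit is 0 < 1 for every z, the series converges on all of ℝ and R = ∞.

(−∞, ∞)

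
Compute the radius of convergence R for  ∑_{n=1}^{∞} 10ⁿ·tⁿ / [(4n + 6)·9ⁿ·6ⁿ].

R = 27/5

Apply the ratio test: |a_{n+1}| / |a_n| = [(4n + 6)/(4(n+1) + 6)] · 10/(9·6), which tends to 5/27 as n → ∞.
Convergence for |t| · 5/27 < 1, i.e. |t| < 27/5. So R = 27/5.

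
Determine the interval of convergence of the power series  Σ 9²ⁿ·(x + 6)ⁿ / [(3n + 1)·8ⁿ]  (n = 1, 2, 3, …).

Apply the ratio test: |a_{n+1}| / |a_n| = [(3n + 1)/(3(n+1) + 1)] · 81/8, which tends to 81/8 as n → ∞.
Hence the series converges for |x + 6| < 1/(81/8) = 8/81, so the radius of convergence is 8/81.
At x = -478/81: the terms behave like c/n; limit comparison with the harmonic series gives divergence.
When x = -494/81, convergence follows from the alternating series test (terms decrease monotonically to 0).

[-494/81, -478/81)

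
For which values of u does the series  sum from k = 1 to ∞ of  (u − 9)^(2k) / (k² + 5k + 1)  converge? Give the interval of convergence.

[8, 10]

By the ratio test, |a_{k+1}/a_k| = (k² + 5k + 1)/((k+1)² + 5(k+1) + 1) → 1.
Writing y = (u − 9)², the series in y has radius 1, so |u − 9| < √(1) = 1 and R = 1.
At u = 10: the terms are on the order of 1/k², so the series converges absolutely by comparison with the p-series (p = 2 > 1).
Endpoint u = 8: the series is dominated by a constant times Σ 1/k², which converges (p = 2 > 1).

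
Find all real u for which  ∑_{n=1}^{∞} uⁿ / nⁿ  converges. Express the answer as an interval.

Root test: |a_n|^(1/n) = 1/n → 0.
The limit is 0 for every u, so R = ∞.

(−∞, ∞)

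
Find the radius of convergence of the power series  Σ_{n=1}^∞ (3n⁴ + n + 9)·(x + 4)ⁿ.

Apply the ratio test: |a_{n+1}| / |a_n| = (3(n+1)⁴ + (n+1) + 9)/(3n⁴ + n + 9), which tends to 1 as n → ∞.
Hence R = 1.

R = 1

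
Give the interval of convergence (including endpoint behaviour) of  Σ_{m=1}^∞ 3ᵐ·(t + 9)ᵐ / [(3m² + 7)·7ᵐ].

[-34/3, -20/3]

The ratio of consecutive coefficients is [(3m² + 7)/(3(m+1)² + 7)] · 3/7 → 3/7.
Thus R = 1/(3/7) = 7/3.
Endpoint t = -20/3: the series is dominated by a constant times Σ 1/m², which converges (p = 2 > 1).
When t = -34/3, the series is dominated by a constant times Σ 1/m², which converges (p = 2 > 1).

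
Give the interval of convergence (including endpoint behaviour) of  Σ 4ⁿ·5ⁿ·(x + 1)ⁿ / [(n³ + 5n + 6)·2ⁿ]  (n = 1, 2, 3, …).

Ratio test: |a_{n+1}/a_n| = [(n³ + 5n + 6)/((n+1)³ + 5(n+1) + 6)] · 4·5/2 → 10 as n → ∞.
Hence the series converges for |x + 1| < 1/(10) = 1/10, so the radius of convergence is 1/10.
Check x = -9/10: the series is dominated by a constant times Σ 1/n³, which converges (p = 3 > 1).
Check x = -11/10: absolute convergence follows by limit comparison with Σ 1/n³.

[-11/10, -9/10]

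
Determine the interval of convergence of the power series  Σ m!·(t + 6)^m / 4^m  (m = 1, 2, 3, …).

{-6}

Ratio test: |a_{m+1}/a_m| = (m+1) · 1/4 → ∞ as m → ∞.
Since the ratio → ∞, the series diverges for every t ≠ -6, and R = 0.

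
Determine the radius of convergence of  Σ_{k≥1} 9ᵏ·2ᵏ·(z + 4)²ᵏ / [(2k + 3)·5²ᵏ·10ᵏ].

Apply the ratio test: |a_{k+1}| / |a_k| = [(2k + 3)/(2(k+1) + 3)] · 9·2/(25·10), which tends to 9/125 as k → ∞.
Since the exponent of (z + 4) increases by 2 each term, convergence requires |z + 4|² < 125/9, hence R = 5√5/3.

R = 5√5/3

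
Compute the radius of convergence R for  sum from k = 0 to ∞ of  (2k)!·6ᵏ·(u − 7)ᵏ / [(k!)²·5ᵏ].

R = 5/24

Ratio test: |a_{k+1}/a_k| = (2k+1)·(2k+2)/(k+1)² · 6/5 → 24/5 as k → ∞.
Thus R = 1/(24/5) = 5/24.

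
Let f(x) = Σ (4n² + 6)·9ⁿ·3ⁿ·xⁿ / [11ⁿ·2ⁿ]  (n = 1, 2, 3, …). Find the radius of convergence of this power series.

R = 22/27

By the ratio test, |a_{n+1}/a_n| = [(4(n+1)² + 6)/(4n² + 6)] · 9·3/(11·2) → 27/22.
The series converges when 27/22 · |x| < 1, giving R = 22/27.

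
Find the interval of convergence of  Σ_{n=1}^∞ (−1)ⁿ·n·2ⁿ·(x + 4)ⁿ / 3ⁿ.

By the ratio test, |a_{n+1}/a_n| = [(n+1)/n] · 2/3 → 2/3.
Convergence for |x + 4| · 2/3 < 1, i.e. |x + 4| < 3/2. So R = 3/2.
When x = -5/2, the n-th term does not approach 0; divergence by the term test.
When x = -11/2, the terms have absolute value of order n, which does not tend to 0, so the series diverges by the divergence test.

(-11/2, -5/2)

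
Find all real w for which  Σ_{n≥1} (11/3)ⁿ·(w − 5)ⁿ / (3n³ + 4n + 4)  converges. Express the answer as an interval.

Ratio test: |a_{n+1}/a_n| = [(3n³ + 4n + 4)/(3(n+1)³ + 4(n+1) + 4)] · 11/3 → 11/3 as n → ∞.
Hence the series converges for |w − 5| < 1/(11/3) = 3/11, so the radius of convergence is 3/11.
At w = 58/11: absolute convergence follows by limit comparison with Σ 1/n³.
At w = 52/11: the series is dominated by a constant times Σ 1/n³, which converges (p = 3 > 1).

[52/11, 58/11]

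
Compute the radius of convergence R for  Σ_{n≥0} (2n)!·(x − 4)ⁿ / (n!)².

By the ratio test, |a_{n+1}/a_n| = (2n+1)·(2n+2)/(n+1)² → 4.
Thus R = 1/(4) = 1/4.

R = 1/4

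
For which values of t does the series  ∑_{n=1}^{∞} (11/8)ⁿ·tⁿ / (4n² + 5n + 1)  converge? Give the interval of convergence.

The ratio of consecutive coefficients is [(4n² + 5n + 1)/(4(n+1)² + 5(n+1) + 1)] · 11/8 → 11/8.
The series converges when 11/8 · |t| < 1, giving R = 8/11.
Endpoint t = 8/11: the series is dominated by a constant times Σ 1/n², which converges (p = 2 > 1).
Check t = -8/11: absolute convergence follows by limit comparison with Σ 1/n².

[-8/11, 8/11]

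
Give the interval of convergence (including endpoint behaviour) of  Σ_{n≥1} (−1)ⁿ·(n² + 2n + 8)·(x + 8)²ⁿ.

(-9, -7)

Apply the ratio test: |a_{n+1}| / |a_n| = ((n+1)² + 2(n+1) + 8)/(n² + 2n + 8), which tends to 1 as n → ∞.
Writing y = (x + 8)², the series in y has radius 1, so |x + 8| < √(1) = 1 and R = 1.
Check x = -7: the n-th term does not approach 0; divergence by the term test.
At x = -9: the n-th term does not approach 0; divergence by the term test.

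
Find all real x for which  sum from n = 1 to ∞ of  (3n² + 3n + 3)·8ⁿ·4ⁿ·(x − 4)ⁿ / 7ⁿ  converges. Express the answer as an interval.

(121/32, 135/32)

The ratio of consecutive coefficients is [(3(n+1)² + 3(n+1) + 3)/(3n² + 3n + 3)] · 8·4/7 → 32/7.
Convergence for |x − 4| · 32/7 < 1, i.e. |x − 4| < 7/32. So R = 7/32.
Check x = 135/32: the terms have absolute value of order n², which does not tend to 0, so the series diverges by the divergence test.
At x = 121/32: the terms have absolute value of order n², which does not tend to 0, so the series diverges by the divergence test.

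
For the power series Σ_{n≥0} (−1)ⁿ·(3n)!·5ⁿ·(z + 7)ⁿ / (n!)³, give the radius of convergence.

Ratio test: |a_{n+1}/a_n| = (3n+1)·(3n+2)·(3n+3)/(n+1)³ · 5 → 135 as n → ∞.
The series converges when 135 · |z + 7| < 1, giving R = 1/135.

R = 1/135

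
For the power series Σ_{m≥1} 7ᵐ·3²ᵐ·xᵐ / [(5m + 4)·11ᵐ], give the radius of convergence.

Apply the ratio test: |a_{m+1}| / |a_m| = [(5m + 4)/(5(m+1) + 4)] · 7·9/11, which tends to 63/11 as m → ∞.
The series converges when 63/11 · |x| < 1, giving R = 11/63.

R = 11/63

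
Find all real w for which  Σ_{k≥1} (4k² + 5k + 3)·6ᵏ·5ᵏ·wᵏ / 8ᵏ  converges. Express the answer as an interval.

(-4/15, 4/15)

Ratio test: |a_{k+1}/a_k| = [(4(k+1)² + 5(k+1) + 3)/(4k² + 5k + 3)] · 6·5/8 → 15/4 as k → ∞.
The series converges when 15/4 · |w| < 1, giving R = 4/15.
When w = 4/15, the terms have absolute value of order k², which does not tend to 0, so the series diverges by the divergence test.
Endpoint w = -4/15: the terms have absolute value of order k², which does not tend to 0, so the series diverges by the divergence test.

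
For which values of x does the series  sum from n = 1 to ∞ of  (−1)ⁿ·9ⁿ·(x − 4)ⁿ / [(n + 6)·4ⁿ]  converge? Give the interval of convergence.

By the ratio test, |a_{n+1}/a_n| = [(n + 6)/((n+1) + 6)] · 9/4 → 9/4.
Thus R = 1/(9/4) = 4/9.
When x = 40/9, the terms alternate in sign and decrease monotonically to 0 in absolute value (size ~ c/n), so the alternating series test gives convergence.
At x = 32/9: the terms are asymptotic to a nonzero constant times 1/n, so the series diverges by limit comparison with Σ 1/n.

(32/9, 40/9]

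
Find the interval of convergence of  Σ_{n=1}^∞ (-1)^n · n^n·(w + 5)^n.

Applying the root test, |a_n|^(1/n) = n → ∞.
The root grows without bound, so R = 0 (convergence only at w = -5).

{-5}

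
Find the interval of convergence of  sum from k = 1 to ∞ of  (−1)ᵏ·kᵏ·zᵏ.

{0}

Applying the root test, |a_k|^(1/k) = k → ∞.
Since the k-th root of |a_k| is unbounded, the series converges only at z = 0; R = 0.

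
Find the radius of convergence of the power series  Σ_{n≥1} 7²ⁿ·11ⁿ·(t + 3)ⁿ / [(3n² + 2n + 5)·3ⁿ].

R = 3/539

By the ratio test, |a_{n+1}/a_n| = [(3n² + 2n + 5)/(3(n+1)² + 2(n+1) + 5)] · 49·11/3 → 539/3.
The series converges when 539/3 · |t + 3| < 1, giving R = 3/539.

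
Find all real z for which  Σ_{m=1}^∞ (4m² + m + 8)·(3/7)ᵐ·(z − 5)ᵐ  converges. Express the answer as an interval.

(8/3, 22/3)

Ratio test: |a_{m+1}/a_m| = [(4(m+1)² + (m+1) + 8)/(4m² + m + 8)] · 3/7 → 3/7 as m → ∞.
The series converges when 3/7 · |z − 5| < 1, giving R = 7/3.
Check z = 22/3: the terms do not tend to 0, so the series diverges.
Endpoint z = 8/3: the m-th term does not approach 0; divergence by the term test.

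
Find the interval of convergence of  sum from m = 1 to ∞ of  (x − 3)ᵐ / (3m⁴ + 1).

The ratio of consecutive coefficients is (3m⁴ + 1)/(3(m+1)⁴ + 1) → 1.
Convergence for |x − 3| < 1, so R = 1.
Endpoint x = 4: the series is dominated by a constant times Σ 1/m⁴, which converges (p = 4 > 1).
When x = 2, absolute convergence follows by limit comparison with Σ 1/m⁴.

[2, 4]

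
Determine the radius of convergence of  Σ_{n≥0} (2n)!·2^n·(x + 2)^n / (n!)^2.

The ratio of consecutive coefficients is (2n+1)·(2n+2)/(n+1)² · 2 → 8.
Hence the series converges for |x + 2| < 1/(8) = 1/8, so the radius of convergence is 1/8.

R = 1/8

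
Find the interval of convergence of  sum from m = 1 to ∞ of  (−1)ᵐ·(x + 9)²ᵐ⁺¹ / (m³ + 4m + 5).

[-10, -8]

The ratio of consecutive coefficients is (m³ + 4m + 5)/((m+1)³ + 4(m+1) + 5) → 1.
Successive powers of (x + 9) differ by 2, so the series converges when |x + 9|² · 1 < 1, i.e. |x + 9| < √(1) = 1. So R = 1.
Check x = -8: absolute convergence follows by limit comparison with Σ 1/m³.
At x = -10: absolute convergence follows by limit comparison with Σ 1/m³.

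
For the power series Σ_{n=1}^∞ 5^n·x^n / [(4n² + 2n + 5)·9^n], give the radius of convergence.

Apply the ratio test: |a_{n+1}| / |a_n| = [(4n² + 2n + 5)/(4(n+1)² + 2(n+1) + 5)] · 5/9, which tends to 5/9 as n → ∞.
Convergence for |x| · 5/9 < 1, i.e. |x| < 9/5. So R = 9/5.

R = 9/5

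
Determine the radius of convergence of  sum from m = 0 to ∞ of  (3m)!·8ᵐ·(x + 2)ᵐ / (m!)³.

The ratio of consecutive coefficients is (3m+1)·(3m+2)·(3m+3)/(m+1)³ · 8 → 216.
Thus R = 1/(216) = 1/216.

R = 1/216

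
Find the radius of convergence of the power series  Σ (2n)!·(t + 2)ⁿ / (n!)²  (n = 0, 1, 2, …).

R = 1/4

Ratio test: |a_{n+1}/a_n| = (2n+1)·(2n+2)/(n+1)² → 4 as n → ∞.
The series converges when 4 · |t + 2| < 1, giving R = 1/4.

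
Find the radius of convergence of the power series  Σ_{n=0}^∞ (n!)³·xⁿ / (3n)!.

The ratio of consecutive coefficients is (n+1)³/[(3n+1)·(3n+2)·(3n+3)] → 1/27.
Thus R = 1/(1/27) = 27.

R = 27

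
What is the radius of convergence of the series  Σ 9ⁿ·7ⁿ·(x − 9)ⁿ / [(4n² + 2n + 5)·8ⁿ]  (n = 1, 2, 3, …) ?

Ratio test: |a_{n+1}/a_n| = [(4n² + 2n + 5)/(4(n+1)² + 2(n+1) + 5)] · 9·7/8 → 63/8 as n → ∞.
Convergence for |x − 9| · 63/8 < 1, i.e. |x − 9| < 8/63. So R = 8/63.

R = 8/63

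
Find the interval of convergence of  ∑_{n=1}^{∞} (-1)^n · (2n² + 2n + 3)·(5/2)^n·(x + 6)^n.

The ratio of consecutive coefficients is [(2(n+1)² + 2(n+1) + 3)/(2n² + 2n + 3)] · 5/2 → 5/2.
Convergence for |x + 6| · 5/2 < 1, i.e. |x + 6| < 2/5. So R = 2/5.
When x = -28/5, the terms have absolute value of order n², which does not tend to 0, so the series diverges by the divergence test.
Check x = -32/5: the n-th term does not approach 0; divergence by the term test.

(-32/5, -28/5)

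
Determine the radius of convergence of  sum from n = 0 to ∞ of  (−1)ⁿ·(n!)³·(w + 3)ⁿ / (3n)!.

The ratio of consecutive coefficients is (n+1)³/[(3n+1)·(3n+2)·(3n+3)] → 1/27.
Thus R = 1/(1/27) = 27.

R = 27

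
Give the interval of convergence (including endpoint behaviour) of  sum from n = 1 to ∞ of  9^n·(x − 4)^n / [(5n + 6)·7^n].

[29/9, 43/9)

By the ratio test, |a_{n+1}/a_n| = [(5n + 6)/(5(n+1) + 6)] · 9/7 → 9/7.
Hence the series converges for |x − 4| < 1/(9/7) = 7/9, so the radius of convergence is 7/9.
When x = 43/9, comparison with the harmonic series Σ 1/n shows the series diverges.
Check x = 29/9: the terms alternate in sign and decrease monotonically to 0 in absolute value (size ~ c/n), so the alternating series test gives convergence.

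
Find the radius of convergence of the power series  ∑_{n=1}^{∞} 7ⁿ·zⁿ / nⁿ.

Applying the root test, |a_n|^(1/n) = 7/n → 0.
Since the n-th root of |a_n| tends to 0, the series converges for all real z; R = ∞.

R = ∞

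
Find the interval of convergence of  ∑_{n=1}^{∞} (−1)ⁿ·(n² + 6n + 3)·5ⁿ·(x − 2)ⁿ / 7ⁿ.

(3/5, 17/5)

Apply the ratio test: |a_{n+1}| / |a_n| = [((n+1)² + 6(n+1) + 3)/(n² + 6n + 3)] · 5/7, which tends to 5/7 as n → ∞.
The series converges when 5/7 · |x − 2| < 1, giving R = 7/5.
Check x = 17/5: the n-th term does not approach 0; divergence by the term test.
Check x = 3/5: the n-th term does not approach 0; divergence by the term test.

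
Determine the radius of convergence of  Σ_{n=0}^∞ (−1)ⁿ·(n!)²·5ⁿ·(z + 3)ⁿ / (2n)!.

The ratio of consecutive coefficients is (n+1)²/[(2n+1)·(2n+2)] · 5 → 5/4.
Hence the series converges for |z + 3| < 1/(5/4) = 4/5, so the radius of convergence is 4/5.

R = 4/5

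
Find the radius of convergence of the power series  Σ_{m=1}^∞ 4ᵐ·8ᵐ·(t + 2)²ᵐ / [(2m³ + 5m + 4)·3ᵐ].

Apply the ratio test: |a_{m+1}| / |a_m| = [(2m³ + 5m + 4)/(2(m+1)³ + 5(m+1) + 4)] · 4·8/3, which tends to 32/3 as m → ∞.
Successive powers of (t + 2) differ by 2, so the series converges when |t + 2|² · 32/3 < 1, i.e. |t + 2| < √(3/32). So R = √6/8.

R = √6/8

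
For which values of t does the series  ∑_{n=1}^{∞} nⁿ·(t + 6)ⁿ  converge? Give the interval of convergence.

Root test: |a_n|^(1/n) = n → ∞.
The root grows without bound, so R = 0 (convergence only at t = -6).

{-6}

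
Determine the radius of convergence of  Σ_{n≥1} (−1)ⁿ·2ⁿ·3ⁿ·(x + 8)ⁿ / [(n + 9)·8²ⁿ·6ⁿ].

R = 64

The ratio of consecutive coefficients is [(n + 9)/((n+1) + 9)] · 2·3/(64·6) → 1/64.
Convergence for |x + 8| · 1/64 < 1, i.e. |x + 8| < 64. So R = 64.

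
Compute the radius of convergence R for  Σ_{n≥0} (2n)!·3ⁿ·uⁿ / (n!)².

By the ratio test, |a_{n+1}/a_n| = (2n+1)·(2n+2)/(n+1)² · 3 → 12.
Convergence for |u| · 12 < 1, i.e. |u| < 1/12. So R = 1/12.

R = 1/12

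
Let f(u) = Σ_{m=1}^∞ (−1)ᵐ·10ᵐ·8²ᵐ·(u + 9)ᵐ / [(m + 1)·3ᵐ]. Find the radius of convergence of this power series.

R = 3/640

Apply the ratio test: |a_{m+1}| / |a_m| = [(m + 1)/((m+1) + 1)] · 10·64/3, which tends to 640/3 as m → ∞.
Thus R = 1/(640/3) = 3/640.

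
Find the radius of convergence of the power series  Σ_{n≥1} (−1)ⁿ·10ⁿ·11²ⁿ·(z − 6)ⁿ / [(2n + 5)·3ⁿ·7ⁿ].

R = 21/1210

Ratio test: |a_{n+1}/a_n| = [(2n + 5)/(2(n+1) + 5)] · 10·121/(3·7) → 1210/21 as n → ∞.
The series converges when 1210/21 · |z − 6| < 1, giving R = 21/1210.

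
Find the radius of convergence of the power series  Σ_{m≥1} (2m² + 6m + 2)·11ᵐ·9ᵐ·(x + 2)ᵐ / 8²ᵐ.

Apply the ratio test: |a_{m+1}| / |a_m| = [(2(m+1)² + 6(m+1) + 2)/(2m² + 6m + 2)] · 11·9/64, which tends to 99/64 as m → ∞.
Thus R = 1/(99/64) = 64/99.

R = 64/99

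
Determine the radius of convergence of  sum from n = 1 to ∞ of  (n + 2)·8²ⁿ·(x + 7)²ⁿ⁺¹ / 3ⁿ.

R = √3/8

By the ratio test, |a_{n+1}/a_n| = [((n+1) + 2)/(n + 2)] · 64/3 → 64/3.
Successive powers of (x + 7) differ by 2, so the series converges when |x + 7|² · 64/3 < 1, i.e. |x + 7| < √(3/64). So R = √3/8.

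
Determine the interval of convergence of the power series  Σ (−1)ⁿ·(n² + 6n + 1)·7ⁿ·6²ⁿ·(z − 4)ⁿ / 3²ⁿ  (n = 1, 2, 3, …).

(111/28, 113/28)

Apply the ratio test: |a_{n+1}| / |a_n| = [((n+1)² + 6(n+1) + 1)/(n² + 6n + 1)] · 7·36/9, which tends to 28 as n → ∞.
Convergence for |z − 4| · 28 < 1, i.e. |z − 4| < 1/28. So R = 1/28.
Check z = 113/28: the terms do not tend to 0, so the series diverges.
When z = 111/28, the n-th term does not approach 0; divergence by the term test.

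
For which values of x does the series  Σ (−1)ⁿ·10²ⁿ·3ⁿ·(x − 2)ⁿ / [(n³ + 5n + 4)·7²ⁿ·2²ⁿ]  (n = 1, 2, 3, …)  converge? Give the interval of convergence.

Apply the ratio test: |a_{n+1}| / |a_n| = [(n³ + 5n + 4)/((n+1)³ + 5(n+1) + 4)] · 100·3/(49·4), which tends to 75/49 as n → ∞.
Convergence for |x − 2| · 75/49 < 1, i.e. |x − 2| < 49/75. So R = 49/75.
Check x = 199/75: absolute convergence follows by limit comparison with Σ 1/n³.
At x = 101/75: absolute convergence follows by limit comparison with Σ 1/n³.

[101/75, 199/75]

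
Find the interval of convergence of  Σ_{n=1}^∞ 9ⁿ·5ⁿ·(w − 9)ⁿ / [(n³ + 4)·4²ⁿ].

[389/45, 421/45]

Apply the ratio test: |a_{n+1}| / |a_n| = [(n³ + 4)/((n+1)³ + 4)] · 9·5/16, which tends to 45/16 as n → ∞.
The series converges when 45/16 · |w − 9| < 1, giving R = 16/45.
Endpoint w = 421/45: the terms are on the order of 1/n³, so the series converges absolutely by comparison with the p-series (p = 3 > 1).
Check w = 389/45: the series is dominated by a constant times Σ 1/n³, which converges (p = 3 > 1).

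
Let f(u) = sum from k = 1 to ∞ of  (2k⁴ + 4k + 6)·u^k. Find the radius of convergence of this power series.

R = 1

Apply the ratio test: |a_{k+1}| / |a_k| = (2(k+1)⁴ + 4(k+1) + 6)/(2k⁴ + 4k + 6), which tends to 1 as k → ∞.
Convergence for |u| < 1, so R = 1.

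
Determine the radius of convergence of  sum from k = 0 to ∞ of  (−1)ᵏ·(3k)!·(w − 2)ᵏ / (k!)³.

The ratio of consecutive coefficients is (3k+1)·(3k+2)·(3k+3)/(k+1)³ → 27.
Hence the series converges for |w − 2| < 1/(27) = 1/27, so the radius of convergence is 1/27.

R = 1/27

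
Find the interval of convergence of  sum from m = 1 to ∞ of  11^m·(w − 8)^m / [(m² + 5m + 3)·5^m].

Ratio test: |a_{m+1}/a_m| = [(m² + 5m + 3)/((m+1)² + 5(m+1) + 3)] · 11/5 → 11/5 as m → ∞.
Hence the series converges for |w − 8| < 1/(11/5) = 5/11, so the radius of convergence is 5/11.
At w = 93/11: absolute convergence follows by limit comparison with Σ 1/m².
Endpoint w = 83/11: the series is dominated by a constant times Σ 1/m², which converges (p = 2 > 1).

[83/11, 93/11]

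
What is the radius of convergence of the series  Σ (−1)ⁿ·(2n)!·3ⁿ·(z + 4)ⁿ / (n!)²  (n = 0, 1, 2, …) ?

R = 1/12

Ratio test: |a_{n+1}/a_n| = (2n+1)·(2n+2)/(n+1)² · 3 → 12 as n → ∞.
The series converges when 12 · |z + 4| < 1, giving R = 1/12.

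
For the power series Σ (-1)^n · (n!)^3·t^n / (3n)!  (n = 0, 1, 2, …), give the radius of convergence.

R = 27

Ratio test: |a_{n+1}/a_n| = (n+1)³/[(3n+1)·(3n+2)·(3n+3)] → 1/27 as n → ∞.
Hence the series converges for |t| < 1/(1/27) = 27, so the radius of convergence is 27.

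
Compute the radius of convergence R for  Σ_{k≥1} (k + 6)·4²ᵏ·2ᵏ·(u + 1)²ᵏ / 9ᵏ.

Apply the ratio test: |a_{k+1}| / |a_k| = [((k+1) + 6)/(k + 6)] · 16·2/9, which tends to 32/9 as k → ∞.
Writing y = (u + 1)², the series in y has radius 9/32, so |u + 1| < √(9/32) and R = 3√2/8.

R = 3√2/8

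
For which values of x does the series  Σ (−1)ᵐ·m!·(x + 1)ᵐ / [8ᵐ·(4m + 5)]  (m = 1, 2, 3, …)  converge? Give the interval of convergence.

Ratio test: |a_{m+1}/a_m| = (m+1) · 1/8 · (4m + 5)/(4(m+1) + 5) → ∞ as m → ∞.
Since the ratio → ∞, the series diverges for every x ≠ -1, and R = 0.

{-1}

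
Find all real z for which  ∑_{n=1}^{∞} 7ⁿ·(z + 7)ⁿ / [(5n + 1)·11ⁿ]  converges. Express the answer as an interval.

[-60/7, -38/7)

Apply the ratio test: |a_{n+1}| / |a_n| = [(5n + 1)/(5(n+1) + 1)] · 7/11, which tends to 7/11 as n → ∞.
The series converges when 7/11 · |z + 7| < 1, giving R = 11/7.
Endpoint z = -38/7: comparison with the harmonic series Σ 1/n shows the series diverges.
When z = -60/7, an alternating series whose terms decrease to 0 in absolute value, so it converges by the Leibniz criterion.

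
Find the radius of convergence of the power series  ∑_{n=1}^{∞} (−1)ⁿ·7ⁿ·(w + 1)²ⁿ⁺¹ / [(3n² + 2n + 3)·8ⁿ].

Apply the ratio test: |a_{n+1}| / |a_n| = [(3n² + 2n + 3)/(3(n+1)² + 2(n+1) + 3)] · 7/8, which tends to 7/8 as n → ∞.
Successive powers of (w + 1) differ by 2, so the series converges when |w + 1|² · 7/8 < 1, i.e. |w + 1| < √(8/7). So R = 2√14/7.

R = 2√14/7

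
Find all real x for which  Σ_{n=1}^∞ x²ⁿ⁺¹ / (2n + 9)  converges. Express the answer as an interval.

Apply the ratio test: |a_{n+1}| / |a_n| = (2n + 9)/(2(n+1) + 9), which tends to 1 as n → ∞.
Since the exponent of x increases by 2 each term, convergence requires |x|² < 1, hence R = 1.
At x = 1: the terms are asymptotic to a nonzero constant times 1/n, so the series diverges by limit comparison with Σ 1/n.
Endpoint x = -1: the terms behave like c/n; limit comparison with the harmonic series gives divergence.

(-1, 1)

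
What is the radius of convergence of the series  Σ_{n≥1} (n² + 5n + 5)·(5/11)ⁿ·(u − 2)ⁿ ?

The ratio of consecutive coefficients is [((n+1)² + 5(n+1) + 5)/(n² + 5n + 5)] · 5/11 → 5/11.
Convergence for |u − 2| · 5/11 < 1, i.e. |u − 2| < 11/5. So R = 11/5.

R = 11/5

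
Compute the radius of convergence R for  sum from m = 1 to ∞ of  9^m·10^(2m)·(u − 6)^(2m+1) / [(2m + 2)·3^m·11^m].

Apply the ratio test: |a_{m+1}| / |a_m| = [(2m + 2)/(2(m+1) + 2)] · 9·100/(3·11), which tends to 300/11 as m → ∞.
Successive powers of (u − 6) differ by 2, so the series converges when |u − 6|² · 300/11 < 1, i.e. |u − 6| < √(11/300). So R = √33/30.

R = √33/30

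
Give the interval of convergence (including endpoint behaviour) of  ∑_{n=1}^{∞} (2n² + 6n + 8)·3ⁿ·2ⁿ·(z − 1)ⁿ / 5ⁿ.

(1/6, 11/6)

Ratio test: |a_{n+1}/a_n| = [(2(n+1)² + 6(n+1) + 8)/(2n² + 6n + 8)] · 3·2/5 → 6/5 as n → ∞.
Thus R = 1/(6/5) = 5/6.
At z = 11/6: the n-th term does not approach 0; divergence by the term test.
When z = 1/6, the n-th term does not approach 0; divergence by the term test.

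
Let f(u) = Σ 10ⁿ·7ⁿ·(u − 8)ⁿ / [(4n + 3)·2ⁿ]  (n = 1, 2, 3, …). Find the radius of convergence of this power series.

R = 1/35

The ratio of consecutive coefficients is [(4n + 3)/(4(n+1) + 3)] · 10·7/2 → 35.
The series converges when 35 · |u − 8| < 1, giving R = 1/35.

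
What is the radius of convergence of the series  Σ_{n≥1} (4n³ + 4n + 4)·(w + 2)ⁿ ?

R = 1

By the ratio test, |a_{n+1}/a_n| = (4(n+1)³ + 4(n+1) + 4)/(4n³ + 4n + 4) → 1.
Hence R = 1.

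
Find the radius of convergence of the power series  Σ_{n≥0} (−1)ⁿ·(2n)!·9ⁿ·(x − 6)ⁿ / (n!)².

Ratio test: |a_{n+1}/a_n| = (2n+1)·(2n+2)/(n+1)² · 9 → 36 as n → ∞.
The series converges when 36 · |x − 6| < 1, giving R = 1/36.

R = 1/36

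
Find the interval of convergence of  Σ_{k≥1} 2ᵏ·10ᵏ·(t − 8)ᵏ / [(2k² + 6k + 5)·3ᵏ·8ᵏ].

Ratio test: |a_{k+1}/a_k| = [(2k² + 6k + 5)/(2(k+1)² + 6(k+1) + 5)] · 2·10/(3·8) → 5/6 as k → ∞.
The series converges when 5/6 · |t − 8| < 1, giving R = 6/5.
At t = 46/5: absolute convergence follows by limit comparison with Σ 1/k².
Check t = 34/5: absolute convergence follows by limit comparison with Σ 1/k².

[34/5, 46/5]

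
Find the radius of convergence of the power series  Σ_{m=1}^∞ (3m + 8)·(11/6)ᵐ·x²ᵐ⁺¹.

R = √66/11

Apply the ratio test: |a_{m+1}| / |a_m| = [(3(m+1) + 8)/(3m + 8)] · 11/6, which tends to 11/6 as m → ∞.
Successive powers of x differ by 2, so the series converges when |x|² · 11/6 < 1, i.e. |x| < √(6/11). So R = √66/11.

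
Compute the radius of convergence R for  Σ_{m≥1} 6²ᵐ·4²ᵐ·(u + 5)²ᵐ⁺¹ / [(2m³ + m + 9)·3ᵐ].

R = √3/24

The ratio of consecutive coefficients is [(2m³ + m + 9)/(2(m+1)³ + (m+1) + 9)] · 36·16/3 → 192.
Successive powers of (u + 5) differ by 2, so the series converges when |u + 5|² · 192 < 1, i.e. |u + 5| < √(1/192). So R = √3/24.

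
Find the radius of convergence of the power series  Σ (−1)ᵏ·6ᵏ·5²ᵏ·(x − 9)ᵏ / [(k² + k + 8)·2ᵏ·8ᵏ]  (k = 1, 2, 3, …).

R = 8/75

Ratio test: |a_{k+1}/a_k| = [(k² + k + 8)/((k+1)² + (k+1) + 8)] · 6·25/(2·8) → 75/8 as k → ∞.
Hence the series converges for |x − 9| < 1/(75/8) = 8/75, so the radius of convergence is 8/75.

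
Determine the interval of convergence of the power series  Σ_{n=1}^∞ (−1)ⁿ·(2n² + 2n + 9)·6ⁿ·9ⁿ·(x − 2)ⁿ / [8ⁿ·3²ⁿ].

(2/3, 10/3)

Apply the ratio test: |a_{n+1}| / |a_n| = [(2(n+1)² + 2(n+1) + 9)/(2n² + 2n + 9)] · 6·9/(8·9), which tends to 3/4 as n → ∞.
Convergence for |x − 2| · 3/4 < 1, i.e. |x − 2| < 4/3. So R = 4/3.
When x = 10/3, the n-th term does not approach 0; divergence by the term test.
Check x = 2/3: the terms have absolute value of order n², which does not tend to 0, so the series diverges by the divergence test.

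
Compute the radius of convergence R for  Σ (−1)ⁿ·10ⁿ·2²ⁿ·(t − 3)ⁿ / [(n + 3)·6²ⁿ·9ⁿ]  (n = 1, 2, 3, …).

R = 81/10

Ratio test: |a_{n+1}/a_n| = [(n + 3)/((n+1) + 3)] · 10·4/(36·9) → 10/81 as n → ∞.
Convergence for |t − 3| · 10/81 < 1, i.e. |t − 3| < 81/10. So R = 81/10.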